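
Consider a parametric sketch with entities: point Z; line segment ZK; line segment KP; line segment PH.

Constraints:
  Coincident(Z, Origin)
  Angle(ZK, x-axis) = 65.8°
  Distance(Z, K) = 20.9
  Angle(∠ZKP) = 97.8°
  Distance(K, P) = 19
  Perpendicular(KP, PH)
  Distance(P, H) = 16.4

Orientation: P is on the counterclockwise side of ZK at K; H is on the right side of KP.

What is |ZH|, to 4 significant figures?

43.05

Z is at the origin; ZK runs at 65.8° with length 20.9, so K = 20.9·(cos 65.8°, sin 65.8°) = (8.567, 19.06). ∠ZKP = 97.8°, so KP runs at 65.8° + (180° − 97.8°) = 148.0° from the x-axis; with |KP| = 19.0, P = K + 19.0·(cos 148.0°, sin 148.0°) = (-7.546, 29.13). The perpendicularity gives PH at right angles to KP; with |PH| = 16.4 on the right of KP, H = P + 16.4·(0.5299, 0.8480) = (1.145, 43.04). Then |ZH| = |H − Z| = 43.05.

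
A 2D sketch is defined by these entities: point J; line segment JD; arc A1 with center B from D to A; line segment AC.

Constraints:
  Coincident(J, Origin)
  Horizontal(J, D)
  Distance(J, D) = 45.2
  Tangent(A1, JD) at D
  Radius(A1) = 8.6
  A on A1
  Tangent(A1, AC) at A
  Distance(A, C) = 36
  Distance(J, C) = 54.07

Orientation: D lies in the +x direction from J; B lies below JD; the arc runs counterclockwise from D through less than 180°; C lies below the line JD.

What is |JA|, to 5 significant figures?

37.436

Checks: J = (0.00, 0.00) ✓; ∠(BD, DJ) = 90.00° ✓; |BD| = 8.600 ✓; |BA| = 8.600 ✓; ∠(BA, AC) = 90.00° ✓; |AC| = 36.00 ✓; |JC| = 54.07 ✓.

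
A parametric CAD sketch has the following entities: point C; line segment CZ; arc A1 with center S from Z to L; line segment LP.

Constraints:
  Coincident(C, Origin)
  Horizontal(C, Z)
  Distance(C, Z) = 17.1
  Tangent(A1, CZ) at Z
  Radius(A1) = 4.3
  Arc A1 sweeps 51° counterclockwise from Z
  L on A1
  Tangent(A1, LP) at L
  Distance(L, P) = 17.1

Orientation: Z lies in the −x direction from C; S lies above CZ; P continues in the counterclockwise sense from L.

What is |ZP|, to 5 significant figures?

20.504

C is at the origin; CZ is horizontal with |CZ| = 17.1 and Z on the −x side, so Z = (-17.100, 0.0000). Tangency of A1 to CZ means the radius SZ is perpendicular to CZ, so S = Z + (0, 4.3) = (-17.100, 4.3000). On A1, Z sits at bearing -90° from S; a 51° counterclockwise sweep puts L at bearing -39°, so L = S + 4.3·(cos -39°, sin -39°) = (-13.758, 1.5939). A1 meets LP tangentially, so SL is at right angles to LP, so LP runs along (−sin -39°, cos -39°); with |LP| = 17.1, P = (-2.9969, 14.883). Then |ZP| = |P − Z| = 20.504.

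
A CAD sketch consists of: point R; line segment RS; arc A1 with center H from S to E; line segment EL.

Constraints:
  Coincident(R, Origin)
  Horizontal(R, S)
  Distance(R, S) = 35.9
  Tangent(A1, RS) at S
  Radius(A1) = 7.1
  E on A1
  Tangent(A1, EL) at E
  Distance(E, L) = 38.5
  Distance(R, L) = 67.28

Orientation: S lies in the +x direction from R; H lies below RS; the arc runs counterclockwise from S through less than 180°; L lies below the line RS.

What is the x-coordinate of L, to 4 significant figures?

51.88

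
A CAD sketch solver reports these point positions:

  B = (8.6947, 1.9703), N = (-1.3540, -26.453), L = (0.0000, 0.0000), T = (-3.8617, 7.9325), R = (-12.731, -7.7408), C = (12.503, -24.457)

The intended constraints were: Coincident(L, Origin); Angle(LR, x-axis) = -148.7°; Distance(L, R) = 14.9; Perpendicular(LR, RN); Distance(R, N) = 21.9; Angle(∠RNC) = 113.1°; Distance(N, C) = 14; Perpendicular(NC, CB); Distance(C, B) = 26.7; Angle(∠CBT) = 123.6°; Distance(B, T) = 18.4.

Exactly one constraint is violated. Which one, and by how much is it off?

Distance(B, T) = 18.4 — off by 4.50.

L = (0.00, 0.00) ✓; LR at -148.7° ✓; |LR| = 14.90 ✓; ∠(LR, RN) = 90.00° ✓; |RN| = 21.90 ✓; ∠RNC = 113.1° ✓; |NC| = 14.00 ✓; ∠(NC, CB) = 90.00° ✓; |CB| = 26.70 ✓; ∠CBT = 123.6° ✓; |BT| = 13.90 ✗.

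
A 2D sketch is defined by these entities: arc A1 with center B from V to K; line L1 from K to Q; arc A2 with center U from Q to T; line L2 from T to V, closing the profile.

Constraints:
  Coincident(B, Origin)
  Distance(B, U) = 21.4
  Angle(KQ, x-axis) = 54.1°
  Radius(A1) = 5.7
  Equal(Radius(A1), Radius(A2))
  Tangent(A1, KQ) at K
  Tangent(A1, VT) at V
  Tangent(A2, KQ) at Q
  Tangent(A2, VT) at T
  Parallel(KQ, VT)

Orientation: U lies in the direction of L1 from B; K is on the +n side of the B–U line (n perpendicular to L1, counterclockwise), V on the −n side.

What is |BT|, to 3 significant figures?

22.1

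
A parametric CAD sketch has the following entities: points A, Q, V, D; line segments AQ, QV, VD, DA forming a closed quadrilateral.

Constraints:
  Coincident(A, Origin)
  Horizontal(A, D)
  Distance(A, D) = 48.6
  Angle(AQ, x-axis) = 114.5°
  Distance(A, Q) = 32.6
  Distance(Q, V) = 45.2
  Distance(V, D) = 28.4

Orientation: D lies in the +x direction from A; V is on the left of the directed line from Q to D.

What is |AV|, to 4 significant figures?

38.29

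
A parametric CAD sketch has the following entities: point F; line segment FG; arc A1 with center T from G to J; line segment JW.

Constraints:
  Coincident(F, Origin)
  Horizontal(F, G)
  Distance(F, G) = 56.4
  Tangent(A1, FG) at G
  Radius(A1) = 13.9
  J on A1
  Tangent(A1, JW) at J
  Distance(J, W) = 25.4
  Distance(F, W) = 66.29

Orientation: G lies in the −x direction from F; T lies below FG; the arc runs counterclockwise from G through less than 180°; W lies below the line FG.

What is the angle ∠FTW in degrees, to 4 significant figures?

93.10°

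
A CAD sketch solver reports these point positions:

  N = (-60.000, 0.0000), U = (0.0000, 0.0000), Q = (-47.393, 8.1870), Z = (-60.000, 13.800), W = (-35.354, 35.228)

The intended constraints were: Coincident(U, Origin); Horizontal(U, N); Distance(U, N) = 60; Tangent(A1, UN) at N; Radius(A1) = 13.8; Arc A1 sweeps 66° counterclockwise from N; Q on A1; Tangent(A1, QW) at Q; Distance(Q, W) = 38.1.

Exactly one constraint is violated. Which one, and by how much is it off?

Distance(Q, W) = 38.1 — off by 8.50.

U = (0.00, 0.00) ✓; U.y = 0.00, N.y = 0.00 ✓; |UN| = 60.00 ✓; ∠(ZN, NU) = 90.00° ✓; |ZN| = 13.80 ✓; bearing(Z→Q) − bearing(Z→N) = 66.00° ✓; |ZQ| = 13.80 ✓; ∠(ZQ, QW) = 90.00° ✓; |QW| = 29.60 ✗.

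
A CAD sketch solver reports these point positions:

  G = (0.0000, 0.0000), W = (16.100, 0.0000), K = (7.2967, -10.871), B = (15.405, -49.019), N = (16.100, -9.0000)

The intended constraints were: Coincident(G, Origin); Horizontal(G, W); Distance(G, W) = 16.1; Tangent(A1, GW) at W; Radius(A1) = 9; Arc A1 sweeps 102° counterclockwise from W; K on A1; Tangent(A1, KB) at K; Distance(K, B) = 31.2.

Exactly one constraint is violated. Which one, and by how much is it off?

Distance(K, B) = 31.2 — off by 7.80.

G = (0.00, 0.00) ✓; G.y = 0.00, W.y = 0.00 ✓; |GW| = 16.10 ✓; ∠(NW, WG) = 90.00° ✓; |NW| = 9.000 ✓; bearing(N→K) − bearing(N→W) = 102.0° ✓; |NK| = 9.000 ✓; ∠(NK, KB) = 90.00° ✓; |KB| = 39.00 ✗.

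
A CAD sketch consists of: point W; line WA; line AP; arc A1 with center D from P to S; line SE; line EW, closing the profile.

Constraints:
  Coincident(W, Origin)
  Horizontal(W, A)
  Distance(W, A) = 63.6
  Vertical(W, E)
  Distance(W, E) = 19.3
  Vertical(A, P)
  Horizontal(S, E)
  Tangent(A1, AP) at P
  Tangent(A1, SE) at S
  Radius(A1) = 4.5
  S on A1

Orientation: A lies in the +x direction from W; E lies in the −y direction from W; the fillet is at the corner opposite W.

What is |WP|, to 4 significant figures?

65.30

W is at the origin; WA is horizontal with |WA| = 63.6 and A on the +x side, so A = (63.60, 0.000). W and E share the same x with |WE| = 19.3 and E on the −y side, so E = (0.000, -19.30). The virtual corner opposite W is at (63.60, -19.30). Tangency of A1 to AP means the radius DP is perpendicular to AP and the tangent condition forces DS to be normal to SE, with radius 4.5, so the center D sits 4.5 in from both sides at D = (59.10, -14.80). That places the tangent points at P = (63.60, -14.80) on AP and S = (59.10, -19.30) on SE. Then |WP| = |P − W| = 65.30.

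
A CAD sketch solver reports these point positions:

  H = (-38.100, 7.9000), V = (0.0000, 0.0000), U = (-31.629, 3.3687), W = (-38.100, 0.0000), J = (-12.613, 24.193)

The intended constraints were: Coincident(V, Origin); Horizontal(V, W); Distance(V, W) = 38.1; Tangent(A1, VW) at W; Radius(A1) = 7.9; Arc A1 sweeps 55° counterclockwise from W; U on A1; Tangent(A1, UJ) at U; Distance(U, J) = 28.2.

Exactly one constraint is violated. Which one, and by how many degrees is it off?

Tangent(A1, UJ) at U — off by 7.40°.

V = (0.00, 0.00) ✓; V.y = 0.00, W.y = 0.00 ✓; |VW| = 38.10 ✓; ∠(HW, WV) = 90.00° ✓; |HW| = 7.900 ✓; bearing(H→U) − bearing(H→W) = 55.00° ✓; |HU| = 7.900 ✓; ∠(HU, UJ) = 97.40° ✗; |UJ| = 28.20 ✓.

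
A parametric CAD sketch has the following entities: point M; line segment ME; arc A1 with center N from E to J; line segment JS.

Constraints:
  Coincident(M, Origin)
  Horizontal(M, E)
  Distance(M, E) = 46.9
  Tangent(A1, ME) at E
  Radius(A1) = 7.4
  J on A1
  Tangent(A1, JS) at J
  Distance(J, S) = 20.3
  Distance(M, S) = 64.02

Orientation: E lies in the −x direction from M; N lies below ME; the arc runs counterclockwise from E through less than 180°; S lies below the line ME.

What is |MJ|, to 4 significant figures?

54.41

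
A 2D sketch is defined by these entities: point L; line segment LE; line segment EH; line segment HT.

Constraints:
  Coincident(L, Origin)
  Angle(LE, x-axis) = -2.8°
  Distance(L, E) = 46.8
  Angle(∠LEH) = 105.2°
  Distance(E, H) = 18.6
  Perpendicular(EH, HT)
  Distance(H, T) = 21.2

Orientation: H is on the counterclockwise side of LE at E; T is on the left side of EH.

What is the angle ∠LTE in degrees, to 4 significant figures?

86.56°

∠LEH = 105.2°, so EH runs at -2.8° + (180° − 105.2°) = 72.00° from the x-axis; with |EH| = 18.6, H = E + 18.6·(cos 72.00°, sin 72.00°) = (52.49, 15.40). The perpendicularity gives HT at right angles to EH; with |HT| = 21.2 on the left of EH, T = H + 21.2·(-0.9511, 0.3090) = (32.33, 21.95). Then cos ∠LTE = TL·TE / (|TL||TE|), giving 86.56°.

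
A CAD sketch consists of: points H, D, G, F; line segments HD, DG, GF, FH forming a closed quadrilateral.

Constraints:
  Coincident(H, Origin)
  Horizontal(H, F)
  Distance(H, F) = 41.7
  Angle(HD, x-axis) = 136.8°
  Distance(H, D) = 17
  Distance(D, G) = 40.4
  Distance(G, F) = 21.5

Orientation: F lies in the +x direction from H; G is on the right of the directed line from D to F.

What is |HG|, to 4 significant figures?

24.06

Checks: |DG| = 40.40 ✓; |GF| = 21.50 ✓.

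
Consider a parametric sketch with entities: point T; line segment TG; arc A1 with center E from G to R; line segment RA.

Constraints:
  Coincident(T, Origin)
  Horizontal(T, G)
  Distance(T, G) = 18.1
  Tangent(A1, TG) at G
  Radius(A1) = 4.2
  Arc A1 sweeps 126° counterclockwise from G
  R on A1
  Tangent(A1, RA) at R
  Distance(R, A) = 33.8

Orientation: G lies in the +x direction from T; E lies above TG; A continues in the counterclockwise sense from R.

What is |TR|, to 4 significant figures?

22.51

T is at the origin; TG is horizontal with |TG| = 18.1 and G on the +x side, so G = (18.10, 0.000). Since A1 is tangent to TG there, EG ⟂ TG, so E = G + (0, 4.2) = (18.10, 4.200). On A1, G sits at bearing -90° from E; a 126° counterclockwise sweep puts R at bearing 36°, so R = E + 4.2·(cos 36°, sin 36°) = (21.50, 6.669). Then |TR| = |R − T| = 22.51.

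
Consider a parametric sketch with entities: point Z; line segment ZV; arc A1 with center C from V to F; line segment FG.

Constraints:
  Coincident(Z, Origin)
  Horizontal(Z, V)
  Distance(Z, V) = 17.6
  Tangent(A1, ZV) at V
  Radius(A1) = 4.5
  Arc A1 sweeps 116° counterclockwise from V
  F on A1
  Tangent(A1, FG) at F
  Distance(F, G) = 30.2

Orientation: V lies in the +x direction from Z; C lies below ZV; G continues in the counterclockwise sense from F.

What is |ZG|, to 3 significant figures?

43.0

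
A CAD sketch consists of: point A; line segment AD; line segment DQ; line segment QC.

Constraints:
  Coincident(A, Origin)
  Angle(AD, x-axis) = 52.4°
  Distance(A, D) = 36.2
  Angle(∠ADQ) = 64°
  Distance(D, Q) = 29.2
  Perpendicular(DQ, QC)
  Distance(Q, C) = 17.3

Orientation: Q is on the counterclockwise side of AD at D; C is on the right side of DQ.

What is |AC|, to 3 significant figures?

51.6

∠ADQ = 64.0°, so DQ runs at 52.4° + (180° − 64.0°) = 168° from the x-axis; with |DQ| = 29.2, Q = D + 29.2·(cos 168°, sin 168°) = (-6.52, 34.6). The perpendicularity gives QC at right angles to DQ; with |QC| = 17.3 on the right of DQ, C = Q + 17.3·(0.201, 0.980) = (-3.04, 51.5). Then |AC| = |C − A| = 51.6.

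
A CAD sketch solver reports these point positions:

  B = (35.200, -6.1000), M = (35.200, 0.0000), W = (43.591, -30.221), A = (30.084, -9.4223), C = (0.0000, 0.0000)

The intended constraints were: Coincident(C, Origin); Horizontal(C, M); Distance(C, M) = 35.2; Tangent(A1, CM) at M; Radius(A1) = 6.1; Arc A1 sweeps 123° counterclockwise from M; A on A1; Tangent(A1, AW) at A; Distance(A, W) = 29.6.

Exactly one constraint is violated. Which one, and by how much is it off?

Distance(A, W) = 29.6 — off by 4.80.

C = (0.00, 0.00) ✓; C.y = 0.00, M.y = 0.00 ✓; |CM| = 35.20 ✓; ∠(BM, MC) = 90.00° ✓; |BM| = 6.100 ✓; bearing(B→A) − bearing(B→M) = 123.0° ✓; |BA| = 6.100 ✓; ∠(BA, AW) = 90.00° ✓; |AW| = 24.80 ✗.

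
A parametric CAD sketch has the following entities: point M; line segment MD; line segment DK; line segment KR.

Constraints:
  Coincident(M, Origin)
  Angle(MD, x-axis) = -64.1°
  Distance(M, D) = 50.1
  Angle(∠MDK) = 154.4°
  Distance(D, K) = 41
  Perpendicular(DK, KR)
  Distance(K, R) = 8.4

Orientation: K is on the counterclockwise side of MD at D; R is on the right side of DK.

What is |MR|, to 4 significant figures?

91.27

∠MDK = 154.4°, so DK runs at -64.1° + (180° − 154.4°) = -38.50° from the x-axis; with |DK| = 41.0, K = D + 41.0·(cos -38.50°, sin -38.50°) = (53.97, -70.59). DK ⟂ KR; with |KR| = 8.4 on the right of DK, R = K + 8.4·(-0.6225, -0.7826) = (48.74, -77.16). Then |MR| = |R − M| = 91.27.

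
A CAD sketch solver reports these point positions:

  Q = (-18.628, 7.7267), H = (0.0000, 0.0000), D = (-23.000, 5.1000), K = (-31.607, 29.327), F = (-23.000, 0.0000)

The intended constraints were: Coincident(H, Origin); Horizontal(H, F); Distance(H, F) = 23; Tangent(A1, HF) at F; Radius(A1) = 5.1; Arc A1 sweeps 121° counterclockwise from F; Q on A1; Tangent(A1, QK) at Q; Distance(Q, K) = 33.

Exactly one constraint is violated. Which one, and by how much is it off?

Distance(Q, K) = 33 — off by 7.80.

H = (0.00, 0.00) ✓; H.y = 0.00, F.y = 0.00 ✓; |HF| = 23.00 ✓; ∠(DF, FH) = 90.00° ✓; |DF| = 5.100 ✓; bearing(D→Q) − bearing(D→F) = 121.0° ✓; |DQ| = 5.100 ✓; ∠(DQ, QK) = 90.00° ✓; |QK| = 25.20 ✗.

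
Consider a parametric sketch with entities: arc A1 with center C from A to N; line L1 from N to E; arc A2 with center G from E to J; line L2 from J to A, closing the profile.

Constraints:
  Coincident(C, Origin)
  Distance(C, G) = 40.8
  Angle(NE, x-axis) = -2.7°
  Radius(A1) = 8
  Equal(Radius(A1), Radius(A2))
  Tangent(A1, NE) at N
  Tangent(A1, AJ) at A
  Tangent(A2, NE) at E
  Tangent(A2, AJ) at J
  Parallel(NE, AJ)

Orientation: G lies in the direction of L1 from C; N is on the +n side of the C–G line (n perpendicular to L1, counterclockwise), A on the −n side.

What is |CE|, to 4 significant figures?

41.58

Tangency of A1 to both parallel lines with radius 8.0 puts N and A at C ± 8.0·n: N = (0.3769, 7.991), A = (-0.3769, -7.991). Equal radii place E and J the same way about G: E = G + 8.0·n = (41.13, 6.069), J = G − 8.0·n = (40.38, -9.913). Then |CE| = |E − C| = 41.58.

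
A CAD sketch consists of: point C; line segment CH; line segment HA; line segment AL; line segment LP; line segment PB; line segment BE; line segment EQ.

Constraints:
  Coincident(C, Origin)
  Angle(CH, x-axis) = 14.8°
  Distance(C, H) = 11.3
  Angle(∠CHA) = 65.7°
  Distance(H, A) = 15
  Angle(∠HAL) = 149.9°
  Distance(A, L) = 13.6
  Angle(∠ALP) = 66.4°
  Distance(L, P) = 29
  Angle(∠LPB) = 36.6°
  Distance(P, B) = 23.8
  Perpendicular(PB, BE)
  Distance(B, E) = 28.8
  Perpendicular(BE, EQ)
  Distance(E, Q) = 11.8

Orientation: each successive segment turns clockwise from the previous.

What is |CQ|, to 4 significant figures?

31.66

C is at the origin; CH runs at 14.8° with length 11.3, so H = (10.93, 2.887). ∠CHA = 65.7° gives HA at -99.50° from the x-axis; with |HA| = 15.0, A = (8.449, -11.91). ∠HAL = 149.9° gives AL at -129.6° from the x-axis; with |AL| = 13.6, L = (-0.2196, -22.39). ∠ALP = 66.4° gives LP at 116.8° from the x-axis; with |LP| = 29.0, P = (-13.30, 3.498). ∠LPB = 36.6° gives PB at -26.60° from the x-axis; with |PB| = 23.8, B = (7.986, -7.158). The perpendicularity gives BE at right angles to PB, so BE runs at -116.6°; with |BE| = 28.8, E = (-4.910, -32.91). BE is perpendicular to EQ, so EQ runs at 153.4°; with |EQ| = 11.8, Q = (-15.46, -27.63). Then |CQ| = |Q − C| = 31.66.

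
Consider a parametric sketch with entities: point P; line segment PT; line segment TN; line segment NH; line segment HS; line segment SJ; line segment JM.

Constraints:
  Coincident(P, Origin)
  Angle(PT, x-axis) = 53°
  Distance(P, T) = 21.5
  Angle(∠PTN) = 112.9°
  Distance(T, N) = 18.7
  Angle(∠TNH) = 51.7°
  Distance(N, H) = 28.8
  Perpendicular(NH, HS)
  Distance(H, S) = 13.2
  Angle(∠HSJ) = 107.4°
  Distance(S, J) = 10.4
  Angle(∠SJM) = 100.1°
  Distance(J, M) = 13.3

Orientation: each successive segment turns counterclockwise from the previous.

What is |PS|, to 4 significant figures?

5.505

P is at the origin; PT runs at 53.0° with length 21.5, so T = (12.94, 17.17). ∠PTN = 112.9° gives TN at 120.1° from the x-axis; with |TN| = 18.7, N = (3.561, 33.35). ∠TNH = 51.7° gives NH at -111.6° from the x-axis; with |NH| = 28.8, H = (-7.041, 6.571). NH ⟂ HS, so HS runs at -21.60°; with |HS| = 13.2, S = (5.232, 1.712). Then |PS| = |S − P| = 5.505.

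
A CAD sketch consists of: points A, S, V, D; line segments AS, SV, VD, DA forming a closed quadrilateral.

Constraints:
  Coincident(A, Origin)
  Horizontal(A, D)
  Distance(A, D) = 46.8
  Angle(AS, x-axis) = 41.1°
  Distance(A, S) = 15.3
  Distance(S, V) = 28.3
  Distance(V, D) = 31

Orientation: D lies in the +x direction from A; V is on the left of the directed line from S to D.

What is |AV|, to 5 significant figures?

43.595

A is at the origin; AD is horizontal with |AD| = 46.8 and D in +x, so D = (46.8, 0). AS runs at 41.1° with |AS| = 15.3, so S = (11.530, 10.058). V is determined by |SV| = 28.3 and |VD| = 31.0 together: it lies at the intersection of circle(S, 28.3) and circle(D, 31.0). With |SD| = 36.677, the foot of the radical line on SD is 16.156 from S and the perpendicular offset is √(28.3² − 16.156²) = 23.236. Taking the left-of-SD solution: V = (33.438, 27.972).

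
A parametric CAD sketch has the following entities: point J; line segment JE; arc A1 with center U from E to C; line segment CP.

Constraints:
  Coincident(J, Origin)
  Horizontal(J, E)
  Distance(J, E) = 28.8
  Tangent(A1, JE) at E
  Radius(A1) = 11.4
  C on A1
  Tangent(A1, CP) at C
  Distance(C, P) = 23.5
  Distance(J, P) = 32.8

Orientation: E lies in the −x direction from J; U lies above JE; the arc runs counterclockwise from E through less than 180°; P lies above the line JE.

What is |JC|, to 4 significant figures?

19.65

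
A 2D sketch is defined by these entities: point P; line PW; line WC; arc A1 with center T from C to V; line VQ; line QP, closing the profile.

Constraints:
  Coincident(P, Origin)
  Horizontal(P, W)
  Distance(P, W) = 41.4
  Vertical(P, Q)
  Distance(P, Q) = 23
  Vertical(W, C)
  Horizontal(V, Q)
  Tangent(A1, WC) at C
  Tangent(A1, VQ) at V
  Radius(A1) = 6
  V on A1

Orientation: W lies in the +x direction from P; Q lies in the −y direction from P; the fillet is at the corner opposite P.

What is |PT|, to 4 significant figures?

39.27

P is at the origin; P and W share the same y with |PW| = 41.4 and W on the +x side, so W = (41.40, 0.000). P and Q share the same x with |PQ| = 23.0 and Q on the −y side, so Q = (0.000, -23.00). The virtual corner opposite P is at (41.40, -23.00). Tangency of A1 to WC means the radius TC is perpendicular to WC and tangency of A1 to VQ means the radius TV is perpendicular to VQ, with radius 6.0, so the center T sits 6.0 in from both sides at T = (35.40, -17.00). Then |PT| = |T − P| = 39.27.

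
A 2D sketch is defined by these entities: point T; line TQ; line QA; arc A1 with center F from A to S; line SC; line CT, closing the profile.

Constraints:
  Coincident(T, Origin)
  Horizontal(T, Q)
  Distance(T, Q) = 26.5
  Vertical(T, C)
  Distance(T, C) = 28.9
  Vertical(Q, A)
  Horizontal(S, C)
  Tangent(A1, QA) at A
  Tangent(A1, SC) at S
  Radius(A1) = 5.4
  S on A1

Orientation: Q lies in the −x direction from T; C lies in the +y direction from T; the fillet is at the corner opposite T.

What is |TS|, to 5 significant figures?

35.783

The virtual corner opposite T is at (-26.500, 28.900). The tangent condition forces FA to be normal to QA and A1 meets SC tangentially, so FS is at right angles to SC, with radius 5.4, so the center F sits 5.4 in from both sides at F = (-21.100, 23.500). That places the tangent points at A = (-26.500, 23.500) on QA and S = (-21.100, 28.900) on SC. Then |TS| = |S − T| = 35.783.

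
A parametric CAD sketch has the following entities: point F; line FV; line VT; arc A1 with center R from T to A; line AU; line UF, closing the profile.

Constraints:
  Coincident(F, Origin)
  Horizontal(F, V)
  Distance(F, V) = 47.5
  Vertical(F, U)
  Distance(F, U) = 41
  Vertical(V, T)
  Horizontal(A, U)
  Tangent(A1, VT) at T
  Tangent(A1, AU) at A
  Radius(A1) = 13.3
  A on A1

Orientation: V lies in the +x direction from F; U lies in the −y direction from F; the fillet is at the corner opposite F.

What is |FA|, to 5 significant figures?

53.391

The virtual corner opposite F is at (47.500, -41.000). Since A1 is tangent to VT there, RT ⟂ VT and the tangent condition forces RA to be normal to AU, with radius 13.3, so the center R sits 13.3 in from both sides at R = (34.200, -27.700). That places the tangent points at T = (47.500, -27.700) on VT and A = (34.200, -41.000) on AU. Then |FA| = |A − F| = 53.391.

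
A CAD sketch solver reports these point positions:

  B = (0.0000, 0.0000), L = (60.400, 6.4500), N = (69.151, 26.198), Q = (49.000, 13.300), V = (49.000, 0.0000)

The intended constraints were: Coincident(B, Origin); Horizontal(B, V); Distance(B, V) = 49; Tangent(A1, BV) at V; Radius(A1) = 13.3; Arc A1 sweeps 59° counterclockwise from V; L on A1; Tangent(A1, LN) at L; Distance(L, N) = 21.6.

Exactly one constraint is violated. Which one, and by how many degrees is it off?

Tangent(A1, LN) at L — off by 7.10°.

B = (0.00, 0.00) ✓; B.y = 0.00, V.y = 0.00 ✓; |BV| = 49.00 ✓; ∠(QV, VB) = 90.00° ✓; |QV| = 13.30 ✓; bearing(Q→L) − bearing(Q→V) = 59.00° ✓; |QL| = 13.30 ✓; ∠(QL, LN) = 82.90° ✗; |LN| = 21.60 ✓.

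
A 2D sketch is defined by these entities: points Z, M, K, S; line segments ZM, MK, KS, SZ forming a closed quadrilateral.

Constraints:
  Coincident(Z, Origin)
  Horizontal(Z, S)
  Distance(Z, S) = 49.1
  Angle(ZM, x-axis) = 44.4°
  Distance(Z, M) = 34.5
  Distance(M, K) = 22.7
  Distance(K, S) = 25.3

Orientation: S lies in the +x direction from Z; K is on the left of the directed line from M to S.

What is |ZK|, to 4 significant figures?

53.63

Checks: |MK| = 22.70 ✓; |KS| = 25.30 ✓.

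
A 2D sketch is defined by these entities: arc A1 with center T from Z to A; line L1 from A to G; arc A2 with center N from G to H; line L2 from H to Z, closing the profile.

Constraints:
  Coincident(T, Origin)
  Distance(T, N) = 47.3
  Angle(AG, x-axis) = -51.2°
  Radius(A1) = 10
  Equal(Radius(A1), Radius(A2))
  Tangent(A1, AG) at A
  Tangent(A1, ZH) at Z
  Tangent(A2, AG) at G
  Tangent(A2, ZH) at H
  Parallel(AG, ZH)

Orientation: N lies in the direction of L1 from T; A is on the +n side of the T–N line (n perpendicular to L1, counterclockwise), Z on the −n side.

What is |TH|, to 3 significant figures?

48.3

The slot axis is L1's direction at -51.2°, so u = (cos -51.2°, sin -51.2°) = (0.627, -0.779) and n = (−sin -51.2°, cos -51.2°) = (0.779, 0.627). T is at the origin and N lies 47.3 along u from T, so N = 47.3·u = (29.6, -36.9). Tangency of A1 to both parallel lines with radius 10.0 puts A and Z at T ± 10.0·n: A = (7.79, 6.27), Z = (-7.79, -6.27). Equal radii place G and H the same way about N: G = N + 10.0·n = (37.4, -30.6), H = N − 10.0·n = (21.8, -43.1). Then |TH| = |H − T| = 48.3.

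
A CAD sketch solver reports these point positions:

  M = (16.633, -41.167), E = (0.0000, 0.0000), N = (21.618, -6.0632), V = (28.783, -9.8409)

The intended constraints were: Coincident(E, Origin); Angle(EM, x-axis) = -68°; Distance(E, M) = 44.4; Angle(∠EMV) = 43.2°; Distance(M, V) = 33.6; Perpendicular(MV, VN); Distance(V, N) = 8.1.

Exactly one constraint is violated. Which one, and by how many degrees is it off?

Perpendicular(MV, VN) — off by 6.60°.

E = (0.00, 0.00) ✓; EM at -68.00° ✓; |EM| = 44.40 ✓; ∠EMV = 43.20° ✓; |MV| = 33.60 ✓; ∠(MV, VN) = 83.40° ✗; |VN| = 8.100 ✓.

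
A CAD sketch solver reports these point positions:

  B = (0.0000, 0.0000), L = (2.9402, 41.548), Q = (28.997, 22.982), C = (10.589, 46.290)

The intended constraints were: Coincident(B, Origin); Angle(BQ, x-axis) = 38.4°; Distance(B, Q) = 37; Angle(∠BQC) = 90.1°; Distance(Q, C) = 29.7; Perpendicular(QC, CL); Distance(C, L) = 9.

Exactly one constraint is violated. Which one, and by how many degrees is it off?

Perpendicular(QC, CL) — off by 6.50°.

B = (0.00, 0.00) ✓; BQ at 38.40° ✓; |BQ| = 37.00 ✓; ∠BQC = 90.10° ✓; |QC| = 29.70 ✓; ∠(QC, CL) = 83.50° ✗; |CL| = 8.999 ✓.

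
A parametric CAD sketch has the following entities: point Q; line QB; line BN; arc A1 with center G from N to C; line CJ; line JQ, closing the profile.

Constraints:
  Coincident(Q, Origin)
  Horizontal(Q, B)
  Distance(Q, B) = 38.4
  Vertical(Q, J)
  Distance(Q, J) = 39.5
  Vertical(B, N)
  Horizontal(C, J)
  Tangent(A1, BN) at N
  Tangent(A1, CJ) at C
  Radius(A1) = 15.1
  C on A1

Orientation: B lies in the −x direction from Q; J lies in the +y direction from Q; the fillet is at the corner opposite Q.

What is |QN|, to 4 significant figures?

45.50

Q is at the origin; Q and B share the same y with |QB| = 38.4 and B on the −x side, so B = (-38.40, 0.000). Q and J share the same x with |QJ| = 39.5 and J on the +y side, so J = (0.000, 39.50). The virtual corner opposite Q is at (-38.40, 39.50). Since A1 is tangent to BN there, GN ⟂ BN and the tangent condition forces GC to be normal to CJ, with radius 15.1, so the center G sits 15.1 in from both sides at G = (-23.30, 24.40). That places the tangent points at N = (-38.40, 24.40) on BN and C = (-23.30, 39.50) on CJ. Then |QN| = |N − Q| = 45.50.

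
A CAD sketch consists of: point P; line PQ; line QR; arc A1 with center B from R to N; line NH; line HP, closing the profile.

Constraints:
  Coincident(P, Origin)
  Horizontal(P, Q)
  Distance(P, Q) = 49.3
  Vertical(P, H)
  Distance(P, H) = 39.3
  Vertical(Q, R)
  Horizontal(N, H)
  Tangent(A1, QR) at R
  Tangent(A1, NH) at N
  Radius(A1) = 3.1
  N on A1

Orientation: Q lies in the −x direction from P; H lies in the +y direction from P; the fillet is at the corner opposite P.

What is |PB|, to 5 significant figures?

58.693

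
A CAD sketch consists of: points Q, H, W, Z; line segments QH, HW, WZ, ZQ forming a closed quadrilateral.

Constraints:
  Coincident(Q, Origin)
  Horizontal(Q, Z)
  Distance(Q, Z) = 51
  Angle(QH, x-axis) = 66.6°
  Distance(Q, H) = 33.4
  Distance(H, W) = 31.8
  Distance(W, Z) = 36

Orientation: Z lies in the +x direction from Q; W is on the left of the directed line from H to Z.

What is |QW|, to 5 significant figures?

57.049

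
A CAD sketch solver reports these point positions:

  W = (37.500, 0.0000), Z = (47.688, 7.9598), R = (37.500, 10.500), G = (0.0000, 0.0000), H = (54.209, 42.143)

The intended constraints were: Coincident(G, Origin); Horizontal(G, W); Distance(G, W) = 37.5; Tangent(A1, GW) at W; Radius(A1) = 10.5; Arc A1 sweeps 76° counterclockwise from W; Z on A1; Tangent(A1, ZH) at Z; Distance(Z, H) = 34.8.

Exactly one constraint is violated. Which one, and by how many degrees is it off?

Tangent(A1, ZH) at Z — off by 3.20°.

G = (0.00, 0.00) ✓; G.y = 0.00, W.y = 0.00 ✓; |GW| = 37.50 ✓; ∠(RW, WG) = 90.00° ✓; |RW| = 10.50 ✓; bearing(R→Z) − bearing(R→W) = 76.00° ✓; |RZ| = 10.50 ✓; ∠(RZ, ZH) = 86.80° ✗; |ZH| = 34.80 ✓.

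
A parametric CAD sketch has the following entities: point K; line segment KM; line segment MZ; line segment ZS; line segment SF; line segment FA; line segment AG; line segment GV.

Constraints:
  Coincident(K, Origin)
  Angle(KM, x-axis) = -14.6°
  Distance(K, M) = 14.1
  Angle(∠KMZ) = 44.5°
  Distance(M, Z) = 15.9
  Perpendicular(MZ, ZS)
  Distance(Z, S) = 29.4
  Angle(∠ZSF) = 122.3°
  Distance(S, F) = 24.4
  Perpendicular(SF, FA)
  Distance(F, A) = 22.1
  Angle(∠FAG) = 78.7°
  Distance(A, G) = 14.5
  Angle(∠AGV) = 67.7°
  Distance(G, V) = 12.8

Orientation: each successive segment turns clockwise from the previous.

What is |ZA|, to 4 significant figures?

40.20

K is at the origin; KM runs at -14.6° with length 14.1, so M = (13.64, -3.554). ∠KMZ = 44.5° gives MZ at -150.1° from the x-axis; with |MZ| = 15.9, Z = (-0.1390, -11.48). MZ is perpendicular to ZS, so ZS runs at 119.9°; with |ZS| = 29.4, S = (-14.79, 14.01). ∠ZSF = 122.3° gives SF at 62.20° from the x-axis; with |SF| = 24.4, F = (-3.415, 35.59). SF is perpendicular to FA, so FA runs at -27.80°; with |FA| = 22.1, A = (16.13, 25.28). Then |ZA| = |A − Z| = 40.20.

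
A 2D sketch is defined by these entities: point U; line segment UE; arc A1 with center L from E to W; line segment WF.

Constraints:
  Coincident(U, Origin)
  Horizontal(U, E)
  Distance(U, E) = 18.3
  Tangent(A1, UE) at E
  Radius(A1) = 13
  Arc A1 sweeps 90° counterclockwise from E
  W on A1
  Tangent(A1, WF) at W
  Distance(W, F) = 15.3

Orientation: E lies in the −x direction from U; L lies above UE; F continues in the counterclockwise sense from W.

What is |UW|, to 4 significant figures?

14.04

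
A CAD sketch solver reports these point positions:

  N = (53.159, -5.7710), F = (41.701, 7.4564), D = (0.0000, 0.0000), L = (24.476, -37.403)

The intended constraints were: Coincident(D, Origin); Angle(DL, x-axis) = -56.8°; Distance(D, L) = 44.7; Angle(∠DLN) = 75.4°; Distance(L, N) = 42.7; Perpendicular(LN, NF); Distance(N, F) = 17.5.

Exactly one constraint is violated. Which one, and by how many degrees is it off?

Perpendicular(LN, NF) — off by 6.90°.

D = (0.00, 0.00) ✓; DL at -56.80° ✓; |DL| = 44.70 ✓; ∠DLN = 75.40° ✓; |LN| = 42.70 ✓; ∠(LN, NF) = 83.10° ✗; |NF| = 17.50 ✓.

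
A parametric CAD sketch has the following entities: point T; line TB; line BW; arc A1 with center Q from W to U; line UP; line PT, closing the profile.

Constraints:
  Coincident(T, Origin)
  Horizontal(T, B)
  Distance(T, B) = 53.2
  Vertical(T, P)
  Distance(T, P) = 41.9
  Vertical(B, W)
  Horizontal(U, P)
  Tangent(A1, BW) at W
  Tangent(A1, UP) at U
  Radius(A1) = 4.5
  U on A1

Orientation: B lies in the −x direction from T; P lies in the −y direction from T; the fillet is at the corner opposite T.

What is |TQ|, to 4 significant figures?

61.40

T is at the origin; TB is horizontal with |TB| = 53.2 and B on the −x side, so B = (-53.20, 0.000). TP is vertical with |TP| = 41.9 and P on the −y side, so P = (0.000, -41.90). The virtual corner opposite T is at (-53.20, -41.90). The tangent condition forces QW to be normal to BW and tangency of A1 to UP means the radius QU is perpendicular to UP, with radius 4.5, so the center Q sits 4.5 in from both sides at Q = (-48.70, -37.40). Then |TQ| = |Q − T| = 61.40.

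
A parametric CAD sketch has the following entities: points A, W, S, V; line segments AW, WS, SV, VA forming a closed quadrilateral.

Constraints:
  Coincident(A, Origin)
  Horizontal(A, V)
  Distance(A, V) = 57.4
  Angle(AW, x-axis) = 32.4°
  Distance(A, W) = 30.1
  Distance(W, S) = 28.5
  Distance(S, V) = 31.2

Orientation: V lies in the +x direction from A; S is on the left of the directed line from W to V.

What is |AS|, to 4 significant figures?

58.59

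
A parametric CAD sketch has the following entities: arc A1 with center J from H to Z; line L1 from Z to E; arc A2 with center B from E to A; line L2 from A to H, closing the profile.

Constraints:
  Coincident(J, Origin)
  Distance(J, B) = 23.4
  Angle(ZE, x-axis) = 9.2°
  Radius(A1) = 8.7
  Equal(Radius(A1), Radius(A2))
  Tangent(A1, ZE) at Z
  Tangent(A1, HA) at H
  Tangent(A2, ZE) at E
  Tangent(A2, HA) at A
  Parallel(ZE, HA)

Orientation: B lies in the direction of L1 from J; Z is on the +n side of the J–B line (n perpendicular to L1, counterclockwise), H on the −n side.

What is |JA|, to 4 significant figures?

24.96

The slot axis is L1's direction at 9.2°, so u = (cos 9.2°, sin 9.2°) = (0.9871, 0.1599) and n = (−sin 9.2°, cos 9.2°) = (-0.1599, 0.9871). J is at the origin and B lies 23.4 along u from J, so B = 23.4·u = (23.10, 3.741). Tangency of A1 to both parallel lines with radius 8.7 puts Z and H at J ± 8.7·n: Z = (-1.391, 8.588), H = (1.391, -8.588). Equal radii place E and A the same way about B: E = B + 8.7·n = (21.71, 12.33), A = B − 8.7·n = (24.49, -4.847). Then |JA| = |A − J| = 24.96.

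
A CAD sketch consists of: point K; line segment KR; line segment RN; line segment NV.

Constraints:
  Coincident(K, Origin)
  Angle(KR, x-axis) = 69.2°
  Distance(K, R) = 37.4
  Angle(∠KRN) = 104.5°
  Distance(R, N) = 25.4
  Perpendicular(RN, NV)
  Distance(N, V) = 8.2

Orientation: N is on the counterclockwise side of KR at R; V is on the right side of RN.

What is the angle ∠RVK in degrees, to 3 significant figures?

34.1°

K is at the origin; KR runs at 69.2° with length 37.4, so R = 37.4·(cos 69.2°, sin 69.2°) = (13.3, 35.0). ∠KRN = 104.5°, so RN runs at 69.2° + (180° − 104.5°) = 145° from the x-axis; with |RN| = 25.4, N = R + 25.4·(cos 145°, sin 145°) = (-7.45, 49.6). The perpendicularity gives NV at right angles to RN; with |NV| = 8.2 on the right of RN, V = N + 8.2·(0.578, 0.816) = (-2.71, 56.3). Then cos ∠RVK = VR·VK / (|VR||VK|), giving 34.1°.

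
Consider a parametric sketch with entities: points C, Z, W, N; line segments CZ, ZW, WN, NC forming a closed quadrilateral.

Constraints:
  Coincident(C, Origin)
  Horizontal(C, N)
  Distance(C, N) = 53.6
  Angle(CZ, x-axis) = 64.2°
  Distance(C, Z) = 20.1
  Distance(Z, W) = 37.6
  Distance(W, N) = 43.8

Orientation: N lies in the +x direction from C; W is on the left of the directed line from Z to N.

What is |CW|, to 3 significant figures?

56.3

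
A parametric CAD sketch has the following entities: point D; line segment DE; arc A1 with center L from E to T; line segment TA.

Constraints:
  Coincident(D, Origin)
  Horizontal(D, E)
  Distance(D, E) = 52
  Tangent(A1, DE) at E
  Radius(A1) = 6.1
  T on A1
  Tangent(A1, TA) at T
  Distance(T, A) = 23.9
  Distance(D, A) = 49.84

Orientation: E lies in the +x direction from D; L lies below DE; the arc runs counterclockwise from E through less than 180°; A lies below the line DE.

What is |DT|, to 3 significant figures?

46.3

D is at the origin; D and E share the same y with |DE| = 52.0 and E on the +x side, so E = (52.0, 0.00). Tangency of A1 to DE means the radius LE is perpendicular to DE, so L = E + (0, -6.1) = (52.0, -6.10). Since LT ⟂ TA (tangency), |LA| = √(6.1² + 23.9²) = 24.7 regardless of where T sits on A1. So A lies on both circle(D, 49.84) and circle(L, 24.7); the below-DE intersection is A = (41.1, -28.2). T is the foot of the tangent from A: T = (46.0, -4.84).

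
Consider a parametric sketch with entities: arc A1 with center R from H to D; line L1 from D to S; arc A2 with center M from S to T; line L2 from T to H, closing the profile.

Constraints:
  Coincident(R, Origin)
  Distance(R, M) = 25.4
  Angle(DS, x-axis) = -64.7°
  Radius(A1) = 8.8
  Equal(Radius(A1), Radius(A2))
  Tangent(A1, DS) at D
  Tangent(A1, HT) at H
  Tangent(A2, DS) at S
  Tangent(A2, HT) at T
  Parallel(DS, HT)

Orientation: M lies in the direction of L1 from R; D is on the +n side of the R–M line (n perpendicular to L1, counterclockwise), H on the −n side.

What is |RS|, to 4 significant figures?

26.88

Tangency of A1 to both parallel lines with radius 8.8 puts D and H at R ± 8.8·n: D = (7.956, 3.761), H = (-7.956, -3.761). Equal radii place S and T the same way about M: S = M + 8.8·n = (18.81, -19.20), T = M − 8.8·n = (2.899, -26.72). Then |RS| = |S − R| = 26.88.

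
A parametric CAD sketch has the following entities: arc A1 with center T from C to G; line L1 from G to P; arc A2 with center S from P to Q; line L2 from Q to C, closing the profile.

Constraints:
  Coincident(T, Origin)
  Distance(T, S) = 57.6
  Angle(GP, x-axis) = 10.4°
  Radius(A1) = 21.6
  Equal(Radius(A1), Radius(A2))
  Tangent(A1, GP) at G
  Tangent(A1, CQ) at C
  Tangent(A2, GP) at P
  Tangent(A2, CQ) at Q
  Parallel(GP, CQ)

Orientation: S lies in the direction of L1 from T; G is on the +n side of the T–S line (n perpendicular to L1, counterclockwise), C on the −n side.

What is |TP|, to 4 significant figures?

61.52

Tangency of A1 to both parallel lines with radius 21.6 puts G and C at T ± 21.6·n: G = (-3.899, 21.25), C = (3.899, -21.25). Equal radii place P and Q the same way about S: P = S + 21.6·n = (52.75, 31.64), Q = S − 21.6·n = (60.55, -10.85). Then |TP| = |P − T| = 61.52.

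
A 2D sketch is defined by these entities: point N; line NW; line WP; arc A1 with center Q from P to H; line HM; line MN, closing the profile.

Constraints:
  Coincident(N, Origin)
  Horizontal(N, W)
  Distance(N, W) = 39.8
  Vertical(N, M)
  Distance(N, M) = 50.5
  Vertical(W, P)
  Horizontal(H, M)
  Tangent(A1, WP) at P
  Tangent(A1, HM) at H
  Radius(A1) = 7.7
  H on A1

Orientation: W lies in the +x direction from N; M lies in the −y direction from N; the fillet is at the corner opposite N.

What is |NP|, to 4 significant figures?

58.45

N is at the origin; NW is horizontal with |NW| = 39.8 and W on the +x side, so W = (39.80, 0.000). N and M share the same x with |NM| = 50.5 and M on the −y side, so M = (0.000, -50.50). The virtual corner opposite N is at (39.80, -50.50). Tangency of A1 to WP means the radius QP is perpendicular to WP and since A1 is tangent to HM there, QH ⟂ HM, with radius 7.7, so the center Q sits 7.7 in from both sides at Q = (32.10, -42.80). That places the tangent points at P = (39.80, -42.80) on WP and H = (32.10, -50.50) on HM. Then |NP| = |P − N| = 58.45.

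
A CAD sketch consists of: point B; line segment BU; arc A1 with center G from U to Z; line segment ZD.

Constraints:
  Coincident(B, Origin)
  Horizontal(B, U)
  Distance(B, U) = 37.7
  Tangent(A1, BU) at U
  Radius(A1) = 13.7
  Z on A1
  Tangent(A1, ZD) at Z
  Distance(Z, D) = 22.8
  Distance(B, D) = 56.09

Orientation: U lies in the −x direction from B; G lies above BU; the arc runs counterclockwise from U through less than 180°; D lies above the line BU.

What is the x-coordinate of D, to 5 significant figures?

-39.049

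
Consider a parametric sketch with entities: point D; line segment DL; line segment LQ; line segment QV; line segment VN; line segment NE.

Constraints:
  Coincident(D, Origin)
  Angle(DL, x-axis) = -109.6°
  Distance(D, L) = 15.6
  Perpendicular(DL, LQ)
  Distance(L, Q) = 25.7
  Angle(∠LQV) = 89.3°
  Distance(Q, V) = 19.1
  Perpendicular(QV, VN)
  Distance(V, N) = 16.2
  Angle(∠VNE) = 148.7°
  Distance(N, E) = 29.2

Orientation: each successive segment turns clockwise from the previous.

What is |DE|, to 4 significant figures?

19.70

QV ⟂ VN, so VN runs at -20.30°; with |VN| = 16.2, N = (-7.624, 6.218). ∠VNE = 148.7° gives NE at -51.60° from the x-axis; with |NE| = 29.2, E = (10.51, -16.67). Then |DE| = |E − D| = 19.70.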